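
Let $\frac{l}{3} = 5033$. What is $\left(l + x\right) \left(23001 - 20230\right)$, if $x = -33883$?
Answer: $-52050464$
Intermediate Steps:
$l = 15099$ ($l = 3 \cdot 5033 = 15099$)
$\left(l + x\right) \left(23001 - 20230\right) = \left(15099 - 33883\right) \left(23001 - 20230\right) = \left(-18784\right) 2771 = -52050464$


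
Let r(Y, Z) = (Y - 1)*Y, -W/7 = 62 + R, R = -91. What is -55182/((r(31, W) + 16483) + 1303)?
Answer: -27591/9358 ≈ -2.9484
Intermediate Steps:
W = 203 (W = -7*(62 - 91) = -7*(-29) = 203)
r(Y, Z) = Y*(-1 + Y) (r(Y, Z) = (-1 + Y)*Y = Y*(-1 + Y))
-55182/((r(31, W) + 16483) + 1303) = -55182/((31*(-1 + 31) + 16483) + 1303) = -55182/((31*30 + 16483) + 1303) = -55182/((930 + 16483) + 1303) = -55182/(17413 + 1303) = -55182/18716 = -1*27591/9358 = -27591/9358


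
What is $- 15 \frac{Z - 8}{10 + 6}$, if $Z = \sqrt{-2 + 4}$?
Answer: $\frac{15}{2} - \frac{15 \sqrt{2}}{16} \approx 6.1742$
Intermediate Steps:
$Z = \sqrt{2} \approx 1.4142$
$- 15 \frac{Z - 8}{10 + 6} = - 15 \frac{\sqrt{2} - 8}{10 + 6} = - 15 \frac{-8 + \sqrt{2}}{16} = - 15 \left(-8 + \sqrt{2}\right) \frac{1}{16} = - 15 \left(- \frac{1}{2} + \frac{\sqrt{2}}{16}\right) = \frac{15}{2} - \frac{15 \sqrt{2}}{16}$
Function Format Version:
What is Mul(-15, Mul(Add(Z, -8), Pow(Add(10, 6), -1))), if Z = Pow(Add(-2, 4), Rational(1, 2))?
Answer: Add(Rational(15, 2), Mul(Rational(-15, 16), Pow(2, Rational(1, 2)))) ≈ 6.1742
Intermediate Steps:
Z = Pow(2, Rational(1, 2)) ≈ 1.4142
Mul(-15, Mul(Add(Z, -8), Pow(Add(10, 6), -1))) = Mul(-15, Mul(Add(Pow(2, Rational(1, 2)), -8), Pow(Add(10, 6), -1))) = Mul(-15, Mul(Add(-8, Pow(2, Rational(1, 2))), Pow(16, -1))) = Mul(-15, Mul(Add(-8, Pow(2, Rational(1, 2))), Rational(1, 16))) = Mul(-15, Add(Rational(-1, 2), Mul(Rational(1, 16), Pow(2, Rational(1, 2))))) = Add(Rational(15, 2), Mul(Rational(-15, 16), Pow(2, Rational(1, 2))))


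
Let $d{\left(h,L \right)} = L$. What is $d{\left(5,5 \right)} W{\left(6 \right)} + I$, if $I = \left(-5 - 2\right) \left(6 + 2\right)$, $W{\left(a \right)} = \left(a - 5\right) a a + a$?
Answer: $154$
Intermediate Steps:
$W{\left(a \right)} = a + a^{2} \left(-5 + a\right)$ ($W{\left(a \right)} = \left(-5 + a\right) a a + a = a \left(-5 + a\right) a + a = a^{2} \left(-5 + a\right) + a = a + a^{2} \left(-5 + a\right)$)
$I = -56$ ($I = \left(-7\right) 8 = -56$)
$d{\left(5,5 \right)} W{\left(6 \right)} + I = 5 \cdot 6 \left(1 + 6^{2} - 30\right) - 56 = 5 \cdot 6 \left(1 + 36 - 30\right) - 56 = 5 \cdot 6 \cdot 7 - 56 = 5 \cdot 42 - 56 = 210 - 56 = 154$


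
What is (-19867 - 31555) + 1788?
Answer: -49634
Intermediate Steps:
(-19867 - 31555) + 1788 = -51422 + 1788 = -49634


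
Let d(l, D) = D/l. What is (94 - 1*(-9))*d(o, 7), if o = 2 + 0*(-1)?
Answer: 721/2 ≈ 360.50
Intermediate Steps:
o = 2 (o = 2 + 0 = 2)
(94 - 1*(-9))*d(o, 7) = (94 - 1*(-9))*(7/2) = (94 + 9)*(7*(1/2)) = 103*(7/2) = 721/2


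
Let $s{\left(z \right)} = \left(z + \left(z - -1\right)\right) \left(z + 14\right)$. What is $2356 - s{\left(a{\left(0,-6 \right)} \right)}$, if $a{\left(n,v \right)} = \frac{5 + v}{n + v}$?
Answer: $\frac{21034}{9} \approx 2337.1$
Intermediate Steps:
$a{\left(n,v \right)} = \frac{5 + v}{n + v}$
$s{\left(z \right)} = \left(1 + 2 z\right) \left(14 + z\right)$ ($s{\left(z \right)} = \left(z + \left(z + 1\right)\right) \left(14 + z\right) = \left(z + \left(1 + z\right)\right) \left(14 + z\right) = \left(1 + 2 z\right) \left(14 + z\right)$)
$2356 - s{\left(a{\left(0,-6 \right)} \right)} = 2356 - \left(14 + 2 \left(\frac{5 - 6}{0 - 6}\right)^{2} + 29 \frac{5 - 6}{0 - 6}\right) = 2356 - \left(14 + 2 \left(\frac{1}{-6} \left(-1\right)\right)^{2} + 29 \frac{1}{-6} \left(-1\right)\right) = 2356 - \left(14 + 2 \left(\left(- \frac{1}{6}\right) \left(-1\right)\right)^{2} + 29 \left(\left(- \frac{1}{6}\right) \left(-1\right)\right)\right) = 2356 - \left(14 + \frac{2}{36} + 29 \cdot \frac{1}{6}\right) = 2356 - \left(14 + 2 \cdot \frac{1}{36} + \frac{29}{6}\right) = 2356 - \left(14 + \frac{1}{18} + \frac{29}{6}\right) = 2356 - \frac{170}{9} = \frac{21034}{9}$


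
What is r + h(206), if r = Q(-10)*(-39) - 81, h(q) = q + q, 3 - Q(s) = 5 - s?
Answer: 799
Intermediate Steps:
Q(s) = -2 + s (Q(s) = 3 - (5 - s) = 3 + (-5 + s) = -2 + s)
h(q) = 2*q
r = 387 (r = (-2 - 10)*(-39) - 81 = -12*(-39) - 81 = 468 - 81 = 387)
r + h(206) = 387 + 2*206 = 387 + 412 = 799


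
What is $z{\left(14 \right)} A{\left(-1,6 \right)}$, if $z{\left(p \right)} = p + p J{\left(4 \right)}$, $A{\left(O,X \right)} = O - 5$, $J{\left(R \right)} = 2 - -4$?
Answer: $-588$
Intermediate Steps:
$J{\left(R \right)} = 6$ ($J{\left(R \right)} = 2 + 4 = 6$)
$A{\left(O,X \right)} = -5 + O$
$z{\left(p \right)} = 7 p$ ($z{\left(p \right)} = p + p 6 = p + 6 p = 7 p$)
$z{\left(14 \right)} A{\left(-1,6 \right)} = 7 \cdot 14 \left(-5 - 1\right) = 98 \left(-6\right) = -588$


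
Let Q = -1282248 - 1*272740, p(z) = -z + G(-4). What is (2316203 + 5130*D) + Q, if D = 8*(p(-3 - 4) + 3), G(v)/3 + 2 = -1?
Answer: 802255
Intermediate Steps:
G(v) = -9 (G(v) = -6 + 3*(-1) = -6 - 3 = -9)
p(z) = -9 - z (p(z) = -z - 9 = -9 - z)
Q = -1554988 (Q = -1282248 - 272740 = -1554988)
D = 8 (D = 8*((-9 - (-3 - 4)) + 3) = 8*((-9 - 1*(-7)) + 3) = 8*((-9 + 7) + 3) = 8*(-2 + 3) = 8*1 = 8)
(2316203 + 5130*D) + Q = (2316203 + 5130*8) - 1554988 = (2316203 + 41040) - 1554988 = 2357243 - 1554988 = 802255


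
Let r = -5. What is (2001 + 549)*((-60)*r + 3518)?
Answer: 9735900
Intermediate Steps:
(2001 + 549)*((-60)*r + 3518) = (2001 + 549)*(-60*(-5) + 3518) = 2550*(-10*6*(-5) + 3518) = 2550*(-60*(-5) + 3518) = 2550*(300 + 3518) = 2550*3818 = 9735900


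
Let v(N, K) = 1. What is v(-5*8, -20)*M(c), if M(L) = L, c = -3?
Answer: -3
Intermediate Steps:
v(-5*8, -20)*M(c) = 1*(-3) = -3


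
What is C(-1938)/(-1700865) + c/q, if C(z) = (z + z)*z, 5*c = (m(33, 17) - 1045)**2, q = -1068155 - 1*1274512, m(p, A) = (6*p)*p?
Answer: -1031351743327/147576307665 ≈ -6.9886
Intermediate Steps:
m(p, A) = 6*p**2
q = -2342667 (q = -1068155 - 1274512 = -2342667)
c = 30129121/5 (c = (6*33**2 - 1045)**2/5 = (6*1089 - 1045)**2/5 = (6534 - 1045)**2/5 = (1/5)*5489**2 = (1/5)*30129121 = 30129121/5 ≈ 6.0258e+6)
C(z) = 2*z**2 (C(z) = (2*z)*z = 2*z**2)
C(-1938)/(-1700865) + c/q = (2*(-1938)**2)/(-1700865) + (30129121/5)/(-2342667) = (2*3755844)*(-1/1700865) + (30129121/5)*(-1/2342667) = 7511688*(-1/1700865) - 30129121/11713335 = -834632/188985 - 30129121/11713335 = -1031351743327/147576307665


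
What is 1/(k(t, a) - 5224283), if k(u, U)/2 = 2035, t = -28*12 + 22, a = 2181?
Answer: -1/5220213 ≈ -1.9156e-7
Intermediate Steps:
t = -314 (t = -336 + 22 = -314)
k(u, U) = 4070 (k(u, U) = 2*2035 = 4070)
1/(k(t, a) - 5224283) = 1/(4070 - 5224283) = 1/(-5220213) = -1/5220213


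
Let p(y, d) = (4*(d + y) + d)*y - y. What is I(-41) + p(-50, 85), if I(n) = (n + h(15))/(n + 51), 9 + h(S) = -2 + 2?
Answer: -11205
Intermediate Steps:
h(S) = -9 (h(S) = -9 + (-2 + 2) = -9 + 0 = -9)
p(y, d) = -y + y*(4*y + 5*d) (p(y, d) = ((4*d + 4*y) + d)*y - y = (4*y + 5*d)*y - y = y*(4*y + 5*d) - y = -y + y*(4*y + 5*d))
I(n) = (-9 + n)/(51 + n) (I(n) = (n - 9)/(n + 51) = (-9 + n)/(51 + n))
I(-41) + p(-50, 85) = (-9 - 41)/(51 - 41) - 50*(-1 + 4*(-50) + 5*85) = -50/10 - 50*(-1 - 200 + 425) = (1/10)*(-50) - 50*224 = -5 - 11200 = -11205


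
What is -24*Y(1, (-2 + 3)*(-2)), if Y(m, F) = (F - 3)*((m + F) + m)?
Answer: 0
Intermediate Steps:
Y(m, F) = (-3 + F)*(F + 2*m) (Y(m, F) = (-3 + F)*((F + m) + m) = (-3 + F)*(F + 2*m))
-24*Y(1, (-2 + 3)*(-2)) = -24*(((-2 + 3)*(-2))² - 6*1 - 3*(-2 + 3)*(-2) + 2*((-2 + 3)*(-2))*1) = -24*((1*(-2))² - 6 - 3*(-2) + 2*(1*(-2))*1) = -24*((-2)² - 6 - 3*(-2) + 2*(-2)*1) = -24*(4 - 6 + 6 - 4) = -24*0 = 0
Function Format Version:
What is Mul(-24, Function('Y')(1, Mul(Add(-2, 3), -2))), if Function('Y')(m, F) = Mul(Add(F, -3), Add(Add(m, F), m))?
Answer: 0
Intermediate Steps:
Function('Y')(m, F) = Mul(Add(-3, F), Add(F, Mul(2, m))) (Function('Y')(m, F) = Mul(Add(-3, F), Add(Add(F, m), m)) = Mul(Add(-3, F), Add(F, Mul(2, m))))
Mul(-24, Function('Y')(1, Mul(Add(-2, 3), -2))) = Mul(-24, Add(Pow(Mul(Add(-2, 3), -2), 2), Mul(-6, 1), Mul(-3, Mul(Add(-2, 3), -2)), Mul(2, Mul(Add(-2, 3), -2), 1))) = Mul(-24, Add(Pow(Mul(1, -2), 2), -6, Mul(-3, Mul(1, -2)), Mul(2, Mul(1, -2), 1))) = Mul(-24, Add(Pow(-2, 2), -6, Mul(-3, -2), Mul(2, -2, 1))) = Mul(-24, Add(4, -6, 6, -4)) = Mul(-24, 0) = 0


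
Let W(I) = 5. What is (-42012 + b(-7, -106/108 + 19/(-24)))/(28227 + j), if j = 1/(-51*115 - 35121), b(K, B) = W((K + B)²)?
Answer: -1721698902/1156911821 ≈ -1.4882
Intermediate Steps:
b(K, B) = 5
j = -1/40986 (j = 1/(-5865 - 35121) = 1/(-40986) = -1/40986 ≈ -2.4399e-5)
(-42012 + b(-7, -106/108 + 19/(-24)))/(28227 + j) = (-42012 + 5)/(28227 - 1/40986) = -42007/1156911821/40986 = -42007*40986/1156911821 = -1721698902/1156911821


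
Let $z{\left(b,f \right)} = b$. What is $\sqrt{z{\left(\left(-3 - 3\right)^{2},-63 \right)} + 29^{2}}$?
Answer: $\sqrt{877} \approx 29.614$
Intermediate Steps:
$\sqrt{z{\left(\left(-3 - 3\right)^{2},-63 \right)} + 29^{2}} = \sqrt{\left(-3 - 3\right)^{2} + 29^{2}} = \sqrt{\left(-6\right)^{2} + 841} = \sqrt{36 + 841} = \sqrt{877}$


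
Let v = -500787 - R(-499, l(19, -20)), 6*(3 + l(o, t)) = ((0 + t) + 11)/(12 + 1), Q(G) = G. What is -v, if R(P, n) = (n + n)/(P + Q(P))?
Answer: 6497210619/12974 ≈ 5.0079e+5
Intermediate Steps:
l(o, t) = -223/78 + t/78 (l(o, t) = -3 + (((0 + t) + 11)/(12 + 1))/6 = -3 + ((t + 11)/13)/6 = -3 + ((11 + t)*(1/13))/6 = -3 + (11/13 + t/13)/6 = -3 + (11/78 + t/78) = -223/78 + t/78)
R(P, n) = n/P (R(P, n) = (n + n)/(P + P) = (2*n)/((2*P)) = (2*n)*(1/(2*P)) = n/P)
v = -6497210619/12974 (v = -500787 - (-223/78 + (1/78)*(-20))/(-499) = -500787 - (-223/78 - 10/39)*(-1)/499 = -500787 - (-81)*(-1)/(26*499) = -500787 - 1*81/12974 = -500787 - 81/12974 = -6497210619/12974 ≈ -5.0079e+5)
-v = -1*(-6497210619/12974) = 6497210619/12974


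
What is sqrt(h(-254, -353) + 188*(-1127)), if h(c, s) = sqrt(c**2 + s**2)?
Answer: sqrt(-211876 + 5*sqrt(7565)) ≈ 459.83*I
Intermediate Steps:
sqrt(h(-254, -353) + 188*(-1127)) = sqrt(sqrt((-254)**2 + (-353)**2) + 188*(-1127)) = sqrt(sqrt(64516 + 124609) - 211876) = sqrt(sqrt(189125) - 211876) = sqrt(5*sqrt(7565) - 211876) = sqrt(-211876 + 5*sqrt(7565))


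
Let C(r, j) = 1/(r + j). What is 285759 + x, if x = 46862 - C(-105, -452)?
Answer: 185269898/557 ≈ 3.3262e+5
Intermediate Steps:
C(r, j) = 1/(j + r)
x = 26102135/557 (x = 46862 - 1/(-452 - 105) = 46862 - 1/(-557) = 46862 - 1*(-1/557) = 46862 + 1/557 = 26102135/557 ≈ 46862.)
285759 + x = 285759 + 26102135/557 = 185269898/557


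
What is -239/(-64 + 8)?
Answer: 239/56 ≈ 4.2679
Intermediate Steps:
-239/(-64 + 8) = -239/(-56) = -239*(-1/56) = 239/56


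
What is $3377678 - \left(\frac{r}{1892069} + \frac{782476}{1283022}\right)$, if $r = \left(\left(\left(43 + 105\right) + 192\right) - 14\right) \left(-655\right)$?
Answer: $\frac{4099767790184899010}{1213783076259} \approx 3.3777 \cdot 10^{6}$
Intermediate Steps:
$r = -213530$ ($r = \left(\left(148 + 192\right) - 14\right) \left(-655\right) = \left(340 - 14\right) \left(-655\right) = 326 \left(-655\right) = -213530$)
$3377678 - \left(\frac{r}{1892069} + \frac{782476}{1283022}\right) = 3377678 - \left(- \frac{213530}{1892069} + \frac{782476}{1283022}\right) = 3377678 - \left(\left(-213530\right) \frac{1}{1892069} + 782476 \cdot \frac{1}{1283022}\right) = 3377678 - \left(- \frac{213530}{1892069} + \frac{391238}{641511}\right) = 3377678 - \frac{603267447592}{1213783076259} = \frac{4099767790184899010}{1213783076259}$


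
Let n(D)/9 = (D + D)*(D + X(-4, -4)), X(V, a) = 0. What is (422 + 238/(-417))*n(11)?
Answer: 127584336/139 ≈ 9.1787e+5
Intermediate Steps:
n(D) = 18*D**2 (n(D) = 9*((D + D)*(D + 0)) = 9*((2*D)*D) = 9*(2*D**2) = 18*D**2)
(422 + 238/(-417))*n(11) = (422 + 238/(-417))*(18*11**2) = (422 + 238*(-1/417))*(18*121) = (422 - 238/417)*2178 = (175736/417)*2178 = 127584336/139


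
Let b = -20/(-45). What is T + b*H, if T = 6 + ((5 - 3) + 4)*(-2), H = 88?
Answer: 298/9 ≈ 33.111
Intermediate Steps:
T = -6 (T = 6 + (2 + 4)*(-2) = 6 + 6*(-2) = 6 - 12 = -6)
b = 4/9 (b = -20*(-1/45) = 4/9 ≈ 0.44444)
T + b*H = -6 + (4/9)*88 = -6 + 352/9 = 298/9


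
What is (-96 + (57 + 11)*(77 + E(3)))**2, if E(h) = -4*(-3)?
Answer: 35473936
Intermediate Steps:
E(h) = 12
(-96 + (57 + 11)*(77 + E(3)))**2 = (-96 + (57 + 11)*(77 + 12))**2 = (-96 + 68*89)**2 = (-96 + 6052)**2 = 5956**2 = 35473936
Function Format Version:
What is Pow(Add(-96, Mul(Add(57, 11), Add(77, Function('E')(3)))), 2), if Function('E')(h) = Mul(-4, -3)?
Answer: 35473936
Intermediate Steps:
Function('E')(h) = 12
Pow(Add(-96, Mul(Add(57, 11), Add(77, Function('E')(3)))), 2) = Pow(Add(-96, Mul(Add(57, 11), Add(77, 12))), 2) = Pow(Add(-96, Mul(68, 89)), 2) = Pow(Add(-96, 6052), 2) = Pow(5956, 2) = 35473936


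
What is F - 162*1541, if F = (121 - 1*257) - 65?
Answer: -249843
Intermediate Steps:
F = -201 (F = (121 - 257) - 65 = -136 - 65 = -201)
F - 162*1541 = -201 - 162*1541 = -201 - 249642 = -249843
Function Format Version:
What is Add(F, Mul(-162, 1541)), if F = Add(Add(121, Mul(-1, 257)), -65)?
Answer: -249843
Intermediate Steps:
F = -201 (F = Add(Add(121, -257), -65) = Add(-136, -65) = -201)
Add(F, Mul(-162, 1541)) = Add(-201, Mul(-162, 1541)) = Add(-201, -249642) = -249843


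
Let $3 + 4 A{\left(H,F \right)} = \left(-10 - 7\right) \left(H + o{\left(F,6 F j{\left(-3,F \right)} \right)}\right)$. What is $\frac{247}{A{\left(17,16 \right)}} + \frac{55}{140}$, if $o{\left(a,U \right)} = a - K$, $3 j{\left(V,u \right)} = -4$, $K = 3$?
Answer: $- \frac{1159}{756} \approx -1.5331$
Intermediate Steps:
$j{\left(V,u \right)} = - \frac{4}{3}$ ($j{\left(V,u \right)} = \frac{1}{3} \left(-4\right) = - \frac{4}{3}$)
$o{\left(a,U \right)} = -3 + a$ ($o{\left(a,U \right)} = a - 3 = -3 + a$)
$A{\left(H,F \right)} = 12 - \frac{17 F}{4} - \frac{17 H}{4}$ ($A{\left(H,F \right)} = - \frac{3}{4} + \frac{\left(-10 - 7\right) \left(H + \left(-3 + F\right)\right)}{4} = - \frac{3}{4} + \frac{\left(-17\right) \left(-3 + F + H\right)}{4} = - \frac{3}{4} + \frac{51 - 17 F - 17 H}{4} = - \frac{3}{4} - \left(- \frac{51}{4} + \frac{17 F}{4} + \frac{17 H}{4}\right) = 12 - \frac{17 F}{4} - \frac{17 H}{4}$)
$\frac{247}{A{\left(17,16 \right)}} + \frac{55}{140} = \frac{247}{12 - 68 - \frac{289}{4}} + \frac{55}{140} = \frac{247}{12 - 68 - \frac{289}{4}} + 55 \cdot \frac{1}{140} = \frac{247}{- \frac{513}{4}} + \frac{11}{28} = 247 \left(- \frac{4}{513}\right) + \frac{11}{28} = - \frac{52}{27} + \frac{11}{28} = - \frac{1159}{756}$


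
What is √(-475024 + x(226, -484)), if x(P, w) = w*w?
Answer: 24*I*√418 ≈ 490.68*I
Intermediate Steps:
x(P, w) = w²
√(-475024 + x(226, -484)) = √(-475024 + (-484)²) = √(-475024 + 234256) = √(-240768) = 24*I*√418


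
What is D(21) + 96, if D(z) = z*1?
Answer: 117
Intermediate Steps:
D(z) = z
D(21) + 96 = 21 + 96 = 117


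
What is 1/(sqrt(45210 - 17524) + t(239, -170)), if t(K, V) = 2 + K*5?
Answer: 1197/1405123 - sqrt(27686)/1405123 ≈ 0.00073346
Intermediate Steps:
t(K, V) = 2 + 5*K
1/(sqrt(45210 - 17524) + t(239, -170)) = 1/(sqrt(45210 - 17524) + (2 + 5*239)) = 1/(sqrt(27686) + (2 + 1195)) = 1/(sqrt(27686) + 1197) = 1/(1197 + sqrt(27686))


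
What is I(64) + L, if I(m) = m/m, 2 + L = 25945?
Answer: 25944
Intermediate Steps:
L = 25943 (L = -2 + 25945 = 25943)
I(m) = 1
I(64) + L = 1 + 25943 = 25944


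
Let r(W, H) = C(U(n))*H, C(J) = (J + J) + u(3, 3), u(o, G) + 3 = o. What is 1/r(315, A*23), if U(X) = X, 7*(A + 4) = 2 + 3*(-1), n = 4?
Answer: -7/5336 ≈ -0.0013118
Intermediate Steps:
u(o, G) = -3 + o
A = -29/7 (A = -4 + (2 + 3*(-1))/7 = -4 + (2 - 3)/7 = -4 + (1/7)*(-1) = -4 - 1/7 = -29/7 ≈ -4.1429)
C(J) = 2*J (C(J) = (J + J) + (-3 + 3) = 2*J + 0 = 2*J)
r(W, H) = 8*H (r(W, H) = (2*4)*H = 8*H)
1/r(315, A*23) = 1/(8*(-29/7*23)) = 1/(8*(-667/7)) = 1/(-5336/7) = -7/5336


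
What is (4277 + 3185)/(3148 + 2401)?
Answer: 7462/5549 ≈ 1.3447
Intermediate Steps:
(4277 + 3185)/(3148 + 2401) = 7462/5549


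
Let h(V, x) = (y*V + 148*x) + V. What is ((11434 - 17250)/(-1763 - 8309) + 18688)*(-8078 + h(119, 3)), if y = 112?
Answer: 136773606147/1259 ≈ 1.0864e+8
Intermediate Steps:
h(V, x) = 113*V + 148*x (h(V, x) = (112*V + 148*x) + V = 113*V + 148*x)
((11434 - 17250)/(-1763 - 8309) + 18688)*(-8078 + h(119, 3)) = ((11434 - 17250)/(-1763 - 8309) + 18688)*(-8078 + (113*119 + 148*3)) = (-5816/(-10072) + 18688)*(-8078 + (13447 + 444)) = (-5816*(-1/10072) + 18688)*(-8078 + 13891) = (727/1259 + 18688)*5813 = (23528919/1259)*5813 = 136773606147/1259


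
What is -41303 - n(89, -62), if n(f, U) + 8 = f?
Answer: -41384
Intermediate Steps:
n(f, U) = -8 + f
-41303 - n(89, -62) = -41303 - (-8 + 89) = -41303 - 1*81 = -41303 - 81 = -41384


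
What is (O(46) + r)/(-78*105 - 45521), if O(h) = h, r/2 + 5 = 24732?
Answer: -49500/53711 ≈ -0.92160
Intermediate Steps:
r = 49454 (r = -10 + 2*24732 = -10 + 49464 = 49454)
(O(46) + r)/(-78*105 - 45521) = (46 + 49454)/(-78*105 - 45521) = 49500/(-8190 - 45521) = 49500/(-53711) = 49500*(-1/53711) = -49500/53711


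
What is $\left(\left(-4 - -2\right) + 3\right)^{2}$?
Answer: $1$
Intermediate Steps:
$\left(\left(-4 - -2\right) + 3\right)^{2} = \left(\left(-4 + 2\right) + 3\right)^{2} = \left(-2 + 3\right)^{2} = 1^{2} = 1$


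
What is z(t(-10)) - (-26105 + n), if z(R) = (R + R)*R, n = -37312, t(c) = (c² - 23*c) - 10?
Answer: 268217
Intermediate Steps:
t(c) = -10 + c² - 23*c
z(R) = 2*R² (z(R) = (2*R)*R = 2*R²)
z(t(-10)) - (-26105 + n) = 2*(-10 + (-10)² - 23*(-10))² - (-26105 - 37312) = 2*(-10 + 100 + 230)² - 1*(-63417) = 2*320² + 63417 = 2*102400 + 63417 = 204800 + 63417 = 268217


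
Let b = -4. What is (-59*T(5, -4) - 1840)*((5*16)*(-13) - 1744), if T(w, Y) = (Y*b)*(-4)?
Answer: -5389824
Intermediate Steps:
T(w, Y) = 16*Y (T(w, Y) = (Y*(-4))*(-4) = -4*Y*(-4) = 16*Y)
(-59*T(5, -4) - 1840)*((5*16)*(-13) - 1744) = (-944*(-4) - 1840)*((5*16)*(-13) - 1744) = (-59*(-64) - 1840)*(80*(-13) - 1744) = (3776 - 1840)*(-1040 - 1744) = 1936*(-2784) = -5389824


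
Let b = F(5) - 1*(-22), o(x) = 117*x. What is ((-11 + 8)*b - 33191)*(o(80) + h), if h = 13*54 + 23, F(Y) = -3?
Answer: -335306080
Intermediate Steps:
h = 725 (h = 702 + 23 = 725)
b = 19 (b = -3 - 1*(-22) = -3 + 22 = 19)
((-11 + 8)*b - 33191)*(o(80) + h) = ((-11 + 8)*19 - 33191)*(117*80 + 725) = (-3*19 - 33191)*(9360 + 725) = (-57 - 33191)*10085 = -33248*10085 = -335306080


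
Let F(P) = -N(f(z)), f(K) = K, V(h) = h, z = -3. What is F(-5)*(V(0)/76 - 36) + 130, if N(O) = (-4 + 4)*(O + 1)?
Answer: 130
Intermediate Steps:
N(O) = 0 (N(O) = 0*(1 + O) = 0)
F(P) = 0 (F(P) = -1*0 = 0)
F(-5)*(V(0)/76 - 36) + 130 = 0*(0/76 - 36) + 130 = 0*(0*(1/76) - 36) + 130 = 0*(0 - 36) + 130 = 0*(-36) + 130 = 0 + 130 = 130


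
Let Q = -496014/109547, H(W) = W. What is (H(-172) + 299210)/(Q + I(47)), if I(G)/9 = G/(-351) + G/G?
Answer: 638794957827/6978871 ≈ 91533.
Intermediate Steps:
I(G) = 9 - G/39 (I(G) = 9*(G/(-351) + G/G) = 9*(G*(-1/351) + 1) = 9*(-G/351 + 1) = 9*(1 - G/351) = 9 - G/39)
Q = -496014/109547 (Q = -496014*1/109547 = -496014/109547 ≈ -4.5279)
(H(-172) + 299210)/(Q + I(47)) = (-172 + 299210)/(-496014/109547 + (9 - 1/39*47)) = 299038/(-496014/109547 + (9 - 47/39)) = 299038/(-496014/109547 + 304/39) = 299038/(13957742/4272333) = 299038*(4272333/13957742) = 638794957827/6978871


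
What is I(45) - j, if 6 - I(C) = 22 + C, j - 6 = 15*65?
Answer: -1042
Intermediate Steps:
j = 981 (j = 6 + 15*65 = 6 + 975 = 981)
I(C) = -16 - C (I(C) = 6 - (22 + C) = 6 + (-22 - C) = -16 - C)
I(45) - j = (-16 - 1*45) - 1*981 = (-16 - 45) - 981 = -61 - 981 = -1042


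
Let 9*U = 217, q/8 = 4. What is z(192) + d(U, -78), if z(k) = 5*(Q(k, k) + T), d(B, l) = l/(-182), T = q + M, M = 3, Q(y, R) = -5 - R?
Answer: -5667/7 ≈ -809.57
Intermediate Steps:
q = 32 (q = 8*4 = 32)
U = 217/9 (U = (⅑)*217 = 217/9 ≈ 24.111)
T = 35 (T = 32 + 3 = 35)
d(B, l) = -l/182 (d(B, l) = l*(-1/182) = -l/182)
z(k) = 150 - 5*k (z(k) = 5*((-5 - k) + 35) = 5*(30 - k) = 150 - 5*k)
z(192) + d(U, -78) = (150 - 5*192) - 1/182*(-78) = (150 - 960) + 3/7 = -810 + 3/7 = -5667/7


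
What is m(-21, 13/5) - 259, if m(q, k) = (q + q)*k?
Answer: -1841/5 ≈ -368.20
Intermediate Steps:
m(q, k) = 2*k*q (m(q, k) = (2*q)*k = 2*k*q)
m(-21, 13/5) - 259 = 2*(13/5)*(-21) - 259 = -546/5 - 259 = -1841/5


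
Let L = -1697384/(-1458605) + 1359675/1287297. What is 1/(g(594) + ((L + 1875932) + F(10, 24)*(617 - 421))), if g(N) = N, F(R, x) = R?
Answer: 208628648965/391906459420343037 ≈ 5.3234e-7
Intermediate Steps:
L = 463140676047/208628648965 (L = -1697384*(-1/1458605) + 1359675*(1/1287297) = 1697384/1458605 + 151075/143033 = 463140676047/208628648965 ≈ 2.2199)
1/(g(594) + ((L + 1875932) + F(10, 24)*(617 - 421))) = 1/(594 + ((463140676047/208628648965 + 1875932) + 10*(617 - 421))) = 1/(594 + (391373621850886427/208628648965 + 10*196)) = 1/(594 + (391373621850886427/208628648965 + 1960)) = 1/(594 + 391782534002857827/208628648965) = 1/(391906459420343037/208628648965) = 208628648965/391906459420343037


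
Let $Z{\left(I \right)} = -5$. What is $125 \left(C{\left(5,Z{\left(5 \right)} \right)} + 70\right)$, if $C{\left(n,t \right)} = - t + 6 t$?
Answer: $5625$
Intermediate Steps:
$C{\left(n,t \right)} = 5 t$
$125 \left(C{\left(5,Z{\left(5 \right)} \right)} + 70\right) = 125 \left(5 \left(-5\right) + 70\right) = 125 \left(-25 + 70\right) = 125 \cdot 45 = 5625$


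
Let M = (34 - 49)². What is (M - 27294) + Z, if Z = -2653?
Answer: -29722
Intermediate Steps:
M = 225 (M = (-15)² = 225)
(M - 27294) + Z = (225 - 27294) - 2653 = -27069 - 2653 = -29722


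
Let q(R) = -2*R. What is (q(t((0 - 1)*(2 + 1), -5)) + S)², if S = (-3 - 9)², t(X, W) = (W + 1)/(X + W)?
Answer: 20449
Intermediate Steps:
t(X, W) = (1 + W)/(W + X)
S = 144 (S = (-12)² = 144)
(q(t((0 - 1)*(2 + 1), -5)) + S)² = (-2*(1 - 5)/(-5 + (0 - 1)*(2 + 1)) + 144)² = (-2*(-4)/(-5 - 1*3) + 144)² = (-2*(-4)/(-5 - 3) + 144)² = (-2*(-4)/(-8) + 144)² = (-(-1)*(-4)/4 + 144)² = (-2*½ + 144)² = (-1 + 144)² = 143² = 20449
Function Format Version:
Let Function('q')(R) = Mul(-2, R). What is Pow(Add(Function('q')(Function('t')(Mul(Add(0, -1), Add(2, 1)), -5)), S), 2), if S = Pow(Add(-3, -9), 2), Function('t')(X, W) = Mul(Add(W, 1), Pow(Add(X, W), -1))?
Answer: 20449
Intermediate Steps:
Function('t')(X, W) = Mul(Pow(Add(W, X), -1), Add(1, W)) (Function('t')(X, W) = Mul(Add(1, W), Pow(Add(W, X), -1)) = Mul(Pow(Add(W, X), -1), Add(1, W)))
S = 144 (S = Pow(-12, 2) = 144)
Pow(Add(Function('q')(Function('t')(Mul(Add(0, -1), Add(2, 1)), -5)), S), 2) = Pow(Add(Mul(-2, Mul(Pow(Add(-5, Mul(Add(0, -1), Add(2, 1))), -1), Add(1, -5))), 144), 2) = Pow(Add(Mul(-2, Mul(Pow(Add(-5, Mul(-1, 3)), -1), -4)), 144), 2) = Pow(Add(Mul(-2, Mul(Pow(Add(-5, -3), -1), -4)), 144), 2) = Pow(Add(Mul(-2, Mul(Pow(-8, -1), -4)), 144), 2) = Pow(Add(Mul(-2, Mul(Rational(-1, 8), -4)), 144), 2) = Pow(Add(Mul(-2, Rational(1, 2)), 144), 2) = Pow(Add(-1, 144), 2) = Pow(143, 2) = 20449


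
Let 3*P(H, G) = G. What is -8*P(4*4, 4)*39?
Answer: -416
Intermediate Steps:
P(H, G) = G/3
-8*P(4*4, 4)*39 = -8*4/3*39 = -32/3*39 = -416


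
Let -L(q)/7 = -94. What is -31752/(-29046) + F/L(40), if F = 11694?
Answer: 639285/33887 ≈ 18.865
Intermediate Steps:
L(q) = 658 (L(q) = -7*(-94) = 658)
-31752/(-29046) + F/L(40) = -31752/(-29046) + 11694/658 = -31752*(-1/29046) + 11694*(1/658) = 5292/4841 + 5847/329 = 639285/33887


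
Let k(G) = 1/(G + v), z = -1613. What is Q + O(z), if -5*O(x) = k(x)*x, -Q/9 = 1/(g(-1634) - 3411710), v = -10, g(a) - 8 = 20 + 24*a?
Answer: -5566225439/28004037270 ≈ -0.19877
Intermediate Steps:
g(a) = 28 + 24*a (g(a) = 8 + (20 + 24*a) = 28 + 24*a)
Q = 9/3450898 (Q = -9/((28 + 24*(-1634)) - 3411710) = -9/((28 - 39216) - 3411710) = -9/(-39188 - 3411710) = -9/(-3450898) = -9*(-1/3450898) = 9/3450898 ≈ 2.6080e-6)
k(G) = 1/(-10 + G) (k(G) = 1/(G - 10) = 1/(-10 + G))
O(x) = -x/(5*(-10 + x))
Q + O(z) = 9/3450898 - 1*(-1613)/(-50 + 5*(-1613)) = 9/3450898 - 1*(-1613)/(-50 - 8065) = 9/3450898 - 1*(-1613)/(-8115) = 9/3450898 - 1*(-1613)*(-1/8115) = 9/3450898 - 1613/8115 = -5566225439/28004037270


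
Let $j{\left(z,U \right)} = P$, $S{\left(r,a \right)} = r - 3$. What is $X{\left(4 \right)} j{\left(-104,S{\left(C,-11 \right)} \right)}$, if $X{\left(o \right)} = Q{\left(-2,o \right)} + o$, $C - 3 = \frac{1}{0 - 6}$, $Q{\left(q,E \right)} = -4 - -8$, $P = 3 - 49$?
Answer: $-368$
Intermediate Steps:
$P = -46$ ($P = 3 - 49 = -46$)
$Q{\left(q,E \right)} = 4$ ($Q{\left(q,E \right)} = -4 + 8 = 4$)
$C = \frac{17}{6}$ ($C = 3 + \frac{1}{0 - 6} = 3 + \frac{1}{-6} = 3 - \frac{1}{6} = \frac{17}{6} \approx 2.8333$)
$S{\left(r,a \right)} = -3 + r$
$j{\left(z,U \right)} = -46$
$X{\left(o \right)} = 4 + o$
$X{\left(4 \right)} j{\left(-104,S{\left(C,-11 \right)} \right)} = \left(4 + 4\right) \left(-46\right) = 8 \left(-46\right) = -368$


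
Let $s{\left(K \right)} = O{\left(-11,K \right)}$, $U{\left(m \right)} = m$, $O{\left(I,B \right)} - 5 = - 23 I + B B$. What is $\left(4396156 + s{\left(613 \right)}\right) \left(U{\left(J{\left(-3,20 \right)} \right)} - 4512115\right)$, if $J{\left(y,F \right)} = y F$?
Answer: $-21532924828025$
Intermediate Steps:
$J{\left(y,F \right)} = F y$
$O{\left(I,B \right)} = 5 + B^{2} - 23 I$ ($O{\left(I,B \right)} = 5 + \left(- 23 I + B B\right) = 5 + \left(- 23 I + B^{2}\right) = 5 + \left(B^{2} - 23 I\right) = 5 + B^{2} - 23 I$)
$s{\left(K \right)} = 258 + K^{2}$ ($s{\left(K \right)} = 5 + K^{2} - -253 = 5 + K^{2} + 253 = 258 + K^{2}$)
$\left(4396156 + s{\left(613 \right)}\right) \left(U{\left(J{\left(-3,20 \right)} \right)} - 4512115\right) = \left(4396156 + \left(258 + 613^{2}\right)\right) \left(20 \left(-3\right) - 4512115\right) = \left(4396156 + \left(258 + 375769\right)\right) \left(-60 - 4512115\right) = \left(4396156 + 376027\right) \left(-4512175\right) = 4772183 \left(-4512175\right) = -21532924828025$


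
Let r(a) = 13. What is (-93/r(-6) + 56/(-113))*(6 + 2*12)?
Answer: -337110/1469 ≈ -229.48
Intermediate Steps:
(-93/r(-6) + 56/(-113))*(6 + 2*12) = (-93/13 + 56/(-113))*(6 + 2*12) = (-93*1/13 + 56*(-1/113))*(6 + 24) = (-93/13 - 56/113)*30 = -11237/1469*30 = -337110/1469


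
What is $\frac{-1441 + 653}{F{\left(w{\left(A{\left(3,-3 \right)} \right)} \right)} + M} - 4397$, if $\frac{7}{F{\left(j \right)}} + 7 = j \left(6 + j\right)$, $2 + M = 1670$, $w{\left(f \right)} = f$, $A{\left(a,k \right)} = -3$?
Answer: $- \frac{117328965}{26681} \approx -4397.5$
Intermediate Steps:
$M = 1668$ ($M = -2 + 1670 = 1668$)
$F{\left(j \right)} = \frac{7}{-7 + j \left(6 + j\right)}$
$\frac{-1441 + 653}{F{\left(w{\left(A{\left(3,-3 \right)} \right)} \right)} + M} - 4397 = \frac{-1441 + 653}{\frac{7}{-7 + \left(-3\right)^{2} + 6 \left(-3\right)} + 1668} - 4397 = - \frac{788}{\frac{7}{-7 + 9 - 18} + 1668} - 4397 = - \frac{788}{\frac{7}{-16} + 1668} - 4397 = - \frac{788}{7 \left(- \frac{1}{16}\right) + 1668} - 4397 = - \frac{788}{- \frac{7}{16} + 1668} - 4397 = - \frac{788}{\frac{26681}{16}} - 4397 = \left(-788\right) \frac{16}{26681} - 4397 = - \frac{12608}{26681} - 4397 = - \frac{117328965}{26681}$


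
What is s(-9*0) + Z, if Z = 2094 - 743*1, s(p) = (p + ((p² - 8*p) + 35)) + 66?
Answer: 1452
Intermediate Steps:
s(p) = 101 + p² - 7*p (s(p) = (p + (35 + p² - 8*p)) + 66 = (35 + p² - 7*p) + 66 = 101 + p² - 7*p)
Z = 1351 (Z = 2094 - 743 = 1351)
s(-9*0) + Z = (101 + (-9*0)² - (-63)*0) + 1351 = (101 + 0² - 7*0) + 1351 = (101 + 0 + 0) + 1351 = 101 + 1351 = 1452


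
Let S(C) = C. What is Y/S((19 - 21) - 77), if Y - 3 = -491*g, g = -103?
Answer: -50576/79 ≈ -640.20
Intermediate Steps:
Y = 50576 (Y = 3 - 491*(-103) = 3 + 50573 = 50576)
Y/S((19 - 21) - 77) = 50576/((19 - 21) - 77) = 50576/(-2 - 77) = 50576/(-79) = 50576*(-1/79) = -50576/79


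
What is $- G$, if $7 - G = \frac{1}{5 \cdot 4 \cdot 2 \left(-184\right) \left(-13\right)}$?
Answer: $- \frac{669759}{95680} \approx -7.0$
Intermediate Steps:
$G = \frac{669759}{95680}$ ($G = 7 - \frac{1}{5 \cdot 4 \cdot 2 \left(-184\right) \left(-13\right)} = 7 - \frac{1}{20 \cdot 2 \left(-184\right) \left(-13\right)} = 7 - \frac{1}{40 \left(-184\right) \left(-13\right)} = 7 - \frac{1}{\left(-7360\right) \left(-13\right)} = 7 - \frac{1}{95680} = \frac{669759}{95680} \approx 7.0$)
$- G = \left(-1\right) \frac{669759}{95680} = - \frac{669759}{95680}$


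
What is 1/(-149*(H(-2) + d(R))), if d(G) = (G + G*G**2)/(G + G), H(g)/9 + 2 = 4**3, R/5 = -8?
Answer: -2/404833 ≈ -4.9403e-6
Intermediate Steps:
R = -40 (R = 5*(-8) = -40)
H(g) = 558 (H(g) = -18 + 9*4**3 = -18 + 9*64 = -18 + 576 = 558)
d(G) = (G + G**3)/(2*G) (d(G) = (G + G**3)/((2*G)) = (G + G**3)*(1/(2*G)) = (G + G**3)/(2*G))
1/(-149*(H(-2) + d(R))) = 1/(-149*(558 + (1/2 + (1/2)*(-40)**2))) = 1/(-149*(558 + (1/2 + (1/2)*1600))) = 1/(-149*(558 + (1/2 + 800))) = 1/(-149*(558 + 1601/2)) = 1/(-149*2717/2) = 1/(-404833/2) = -2/404833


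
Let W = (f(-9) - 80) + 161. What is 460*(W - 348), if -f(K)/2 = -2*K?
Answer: -139380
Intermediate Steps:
f(K) = 4*K (f(K) = -(-4)*K = 4*K)
W = 45 (W = (4*(-9) - 80) + 161 = (-36 - 80) + 161 = -116 + 161 = 45)
460*(W - 348) = 460*(45 - 348) = 460*(-303) = -139380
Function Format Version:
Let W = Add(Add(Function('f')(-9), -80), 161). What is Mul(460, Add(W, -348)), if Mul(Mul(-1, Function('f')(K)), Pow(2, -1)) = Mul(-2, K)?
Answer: -139380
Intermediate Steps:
Function('f')(K) = Mul(4, K) (Function('f')(K) = Mul(-2, Mul(-2, K)) = Mul(4, K))
W = 45 (W = Add(Add(Mul(4, -9), -80), 161) = Add(Add(-36, -80), 161) = Add(-116, 161) = 45)
Mul(460, Add(W, -348)) = Mul(460, Add(45, -348)) = Mul(460, -303) = -139380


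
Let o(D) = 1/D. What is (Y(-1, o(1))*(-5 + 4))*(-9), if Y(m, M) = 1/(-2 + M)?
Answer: -9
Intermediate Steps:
(Y(-1, o(1))*(-5 + 4))*(-9) = ((-5 + 4)/(-2 + 1/1))*(-9) = (-1/(-2 + 1))*(-9) = (-1/(-1))*(-9) = -1*(-1)*(-9) = 1*(-9) = -9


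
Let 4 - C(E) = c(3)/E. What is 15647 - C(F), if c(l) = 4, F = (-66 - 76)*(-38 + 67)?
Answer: 32208935/2059 ≈ 15643.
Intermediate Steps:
F = -4118 (F = -142*29 = -4118)
C(E) = 4 - 4/E
15647 - C(F) = 15647 - (4 - 4/(-4118)) = 15647 - (4 - 4*(-1/4118)) = 15647 - (4 + 2/2059) = 15647 - 1*8238/2059 = 15647 - 8238/2059 = 32208935/2059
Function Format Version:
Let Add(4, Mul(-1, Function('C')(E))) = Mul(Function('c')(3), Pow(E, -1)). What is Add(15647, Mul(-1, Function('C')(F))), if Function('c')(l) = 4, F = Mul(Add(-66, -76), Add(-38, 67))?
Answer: Rational(32208935, 2059) ≈ 15643.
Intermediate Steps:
F = -4118 (F = Mul(-142, 29) = -4118)
Function('C')(E) = Add(4, Mul(-4, Pow(E, -1))) (Function('C')(E) = Add(4, Mul(-1, Mul(4, Pow(E, -1)))) = Add(4, Mul(-4, Pow(E, -1))))
Add(15647, Mul(-1, Function('C')(F))) = Add(15647, Mul(-1, Add(4, Mul(-4, Pow(-4118, -1))))) = Add(15647, Mul(-1, Add(4, Mul(-4, Rational(-1, 4118))))) = Add(15647, Mul(-1, Add(4, Rational(2, 2059)))) = Add(15647, Mul(-1, Rational(8238, 2059))) = Add(15647, Rational(-8238, 2059)) = Rational(32208935, 2059)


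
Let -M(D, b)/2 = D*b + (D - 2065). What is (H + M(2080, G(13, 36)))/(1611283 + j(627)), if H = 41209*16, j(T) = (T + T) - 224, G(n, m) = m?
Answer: 509554/1612313 ≈ 0.31604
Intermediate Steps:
j(T) = -224 + 2*T (j(T) = 2*T - 224 = -224 + 2*T)
M(D, b) = 4130 - 2*D - 2*D*b (M(D, b) = -2*(D*b + (D - 2065)) = -2*(D*b + (-2065 + D)) = -2*(-2065 + D + D*b) = 4130 - 2*D - 2*D*b)
H = 659344
(H + M(2080, G(13, 36)))/(1611283 + j(627)) = (659344 + (4130 - 2*2080 - 2*2080*36))/(1611283 + (-224 + 2*627)) = (659344 + (4130 - 4160 - 149760))/(1611283 + (-224 + 1254)) = (659344 - 149790)/(1611283 + 1030) = 509554/1612313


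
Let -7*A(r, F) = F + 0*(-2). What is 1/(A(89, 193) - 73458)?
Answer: -7/514399 ≈ -1.3608e-5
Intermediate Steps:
A(r, F) = -F/7 (A(r, F) = -(F + 0*(-2))/7 = -(F + 0)/7 = -F/7)
1/(A(89, 193) - 73458) = 1/(-⅐*193 - 73458) = 1/(-193/7 - 73458) = 1/(-514399/7) = -7/514399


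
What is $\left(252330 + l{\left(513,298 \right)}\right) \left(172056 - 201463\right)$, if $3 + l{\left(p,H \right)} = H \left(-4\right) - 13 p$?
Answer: $-7189011662$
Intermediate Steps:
$l{\left(p,H \right)} = -3 - 13 p - 4 H$ ($l{\left(p,H \right)} = -3 + \left(H \left(-4\right) - 13 p\right) = -3 - \left(4 H + 13 p\right) = -3 - 13 p - 4 H$)
$\left(252330 + l{\left(513,298 \right)}\right) \left(172056 - 201463\right) = \left(252330 - 7864\right) \left(172056 - 201463\right) = \left(252330 - 7864\right) \left(-29407\right) = 244466 \left(-29407\right) = -7189011662$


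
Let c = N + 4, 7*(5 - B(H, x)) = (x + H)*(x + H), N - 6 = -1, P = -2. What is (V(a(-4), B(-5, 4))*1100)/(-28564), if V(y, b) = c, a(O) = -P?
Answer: -2475/7141 ≈ -0.34659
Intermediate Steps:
N = 5 (N = 6 - 1 = 5)
B(H, x) = 5 - (H + x)**2/7 (B(H, x) = 5 - (x + H)*(x + H)/7 = 5 - (H + x)*(H + x)/7 = 5 - (H + x)**2/7)
a(O) = 2 (a(O) = -1*(-2) = 2)
c = 9 (c = 5 + 4 = 9)
V(y, b) = 9
(V(a(-4), B(-5, 4))*1100)/(-28564) = (9*1100)/(-28564) = 9900*(-1/28564) = -2475/7141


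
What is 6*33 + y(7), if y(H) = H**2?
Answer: 247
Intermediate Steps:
6*33 + y(7) = 6*33 + 7**2 = 198 + 49 = 247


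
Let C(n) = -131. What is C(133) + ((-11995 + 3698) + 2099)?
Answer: -6329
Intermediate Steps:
C(133) + ((-11995 + 3698) + 2099) = -131 + ((-11995 + 3698) + 2099) = -131 + (-8297 + 2099) = -131 - 6198 = -6329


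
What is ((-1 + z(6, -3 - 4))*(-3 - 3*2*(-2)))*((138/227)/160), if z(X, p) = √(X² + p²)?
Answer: -621/18160 + 621*√85/18160 ≈ 0.28108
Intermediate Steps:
((-1 + z(6, -3 - 4))*(-3 - 3*2*(-2)))*((138/227)/160) = ((-1 + √(6² + (-3 - 4)²))*(-3 - 3*2*(-2)))*((138/227)/160) = ((-1 + √(36 + (-7)²))*(-3 - 6*(-2)))*((138*(1/227))*(1/160)) = ((-1 + √(36 + 49))*(-3 + 12))*((138/227)*(1/160)) = ((-1 + √85)*9)*(69/18160) = (-9 + 9*√85)*(69/18160) = -621/18160 + 621*√85/18160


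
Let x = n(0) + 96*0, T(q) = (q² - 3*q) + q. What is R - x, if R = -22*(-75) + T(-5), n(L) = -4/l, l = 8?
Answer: 3371/2 ≈ 1685.5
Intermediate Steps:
n(L) = -½ (n(L) = -4/8 = -4*⅛ = -½)
T(q) = q² - 2*q
x = -½ (x = -½ + 96*0 = -½ + 0 = -½ ≈ -0.50000)
R = 1685 (R = -22*(-75) - 5*(-2 - 5) = 1650 - 5*(-7) = 1650 + 35 = 1685)
R - x = 1685 - 1*(-½) = 1685 + ½ = 3371/2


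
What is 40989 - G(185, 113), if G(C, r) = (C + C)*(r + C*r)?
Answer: -7735671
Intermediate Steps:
G(C, r) = 2*C*(r + C*r) (G(C, r) = (2*C)*(r + C*r) = 2*C*(r + C*r))
40989 - G(185, 113) = 40989 - 2*185*113*(1 + 185) = 40989 - 2*185*113*186 = 40989 - 1*7776660 = 40989 - 7776660 = -7735671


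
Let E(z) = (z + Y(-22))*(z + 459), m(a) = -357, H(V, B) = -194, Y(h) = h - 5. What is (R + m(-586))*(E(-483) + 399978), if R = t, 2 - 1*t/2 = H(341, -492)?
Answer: 14427630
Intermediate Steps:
Y(h) = -5 + h
t = 392 (t = 4 - 2*(-194) = 4 + 388 = 392)
R = 392
E(z) = (-27 + z)*(459 + z) (E(z) = (z + (-5 - 22))*(z + 459) = (z - 27)*(459 + z) = (-27 + z)*(459 + z))
(R + m(-586))*(E(-483) + 399978) = (392 - 357)*((-12393 + (-483)**2 + 432*(-483)) + 399978) = 35*((-12393 + 233289 - 208656) + 399978) = 35*(12240 + 399978) = 35*412218 = 14427630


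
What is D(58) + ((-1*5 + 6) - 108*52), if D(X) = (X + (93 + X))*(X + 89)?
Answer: 25108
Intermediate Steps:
D(X) = (89 + X)*(93 + 2*X) (D(X) = (93 + 2*X)*(89 + X) = (89 + X)*(93 + 2*X))
D(58) + ((-1*5 + 6) - 108*52) = (8277 + 2*58² + 271*58) + ((-1*5 + 6) - 108*52) = (8277 + 2*3364 + 15718) + ((-5 + 6) - 5616) = (8277 + 6728 + 15718) + (1 - 5616) = 30723 - 5615 = 25108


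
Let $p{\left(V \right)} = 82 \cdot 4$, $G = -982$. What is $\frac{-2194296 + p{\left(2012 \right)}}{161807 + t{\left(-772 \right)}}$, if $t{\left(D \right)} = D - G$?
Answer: $- \frac{2193968}{162017} \approx -13.542$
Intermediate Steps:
$t{\left(D \right)} = 982 + D$ ($t{\left(D \right)} = D - -982 = D + 982 = 982 + D$)
$p{\left(V \right)} = 328$
$\frac{-2194296 + p{\left(2012 \right)}}{161807 + t{\left(-772 \right)}} = \frac{-2194296 + 328}{161807 + \left(982 - 772\right)} = - \frac{2193968}{161807 + 210} = - \frac{2193968}{162017}$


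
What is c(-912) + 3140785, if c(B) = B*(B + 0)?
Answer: 3972529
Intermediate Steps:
c(B) = B² (c(B) = B*B = B²)
c(-912) + 3140785 = (-912)² + 3140785 = 831744 + 3140785 = 3972529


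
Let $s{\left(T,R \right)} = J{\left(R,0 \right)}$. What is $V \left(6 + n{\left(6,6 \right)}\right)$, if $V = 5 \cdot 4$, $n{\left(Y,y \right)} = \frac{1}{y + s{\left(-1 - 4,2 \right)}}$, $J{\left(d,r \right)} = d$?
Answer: $\frac{245}{2} \approx 122.5$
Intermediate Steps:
$s{\left(T,R \right)} = R$
$n{\left(Y,y \right)} = \frac{1}{2 + y}$ ($n{\left(Y,y \right)} = \frac{1}{y + 2} = \frac{1}{2 + y}$)
$V = 20$
$V \left(6 + n{\left(6,6 \right)}\right) = 20 \left(6 + \frac{1}{2 + 6}\right) = 20 \left(6 + \frac{1}{8}\right) = 20 \cdot \frac{49}{8} = \frac{245}{2}$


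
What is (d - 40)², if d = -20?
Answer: 3600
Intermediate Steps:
(d - 40)² = (-20 - 40)² = (-60)² = 3600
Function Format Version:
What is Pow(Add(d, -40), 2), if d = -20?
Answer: 3600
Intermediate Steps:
Pow(Add(d, -40), 2) = Pow(Add(-20, -40), 2) = Pow(-60, 2) = 3600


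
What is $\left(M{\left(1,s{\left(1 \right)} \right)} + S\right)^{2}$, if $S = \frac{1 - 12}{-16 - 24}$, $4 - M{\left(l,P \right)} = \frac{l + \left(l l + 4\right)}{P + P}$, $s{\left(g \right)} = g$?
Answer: $\frac{2601}{1600} \approx 1.6256$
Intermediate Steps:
$M{\left(l,P \right)} = 4 - \frac{4 + l + l^{2}}{2 P}$ ($M{\left(l,P \right)} = 4 - \frac{l + \left(l l + 4\right)}{P + P} = 4 - \frac{l + \left(l^{2} + 4\right)}{2 P} = 4 - \left(l + \left(4 + l^{2}\right)\right) \frac{1}{2 P} = 4 - \left(4 + l + l^{2}\right) \frac{1}{2 P} = 4 - \frac{4 + l + l^{2}}{2 P}$)
$S = \frac{11}{40}$ ($S = - \frac{11}{-40} = \left(-11\right) \left(- \frac{1}{40}\right) = \frac{11}{40} \approx 0.275$)
$\left(M{\left(1,s{\left(1 \right)} \right)} + S\right)^{2} = \left(\frac{-4 - 1 - 1^{2} + 8 \cdot 1}{2 \cdot 1} + \frac{11}{40}\right)^{2} = \left(\frac{1}{2} \cdot 1 \left(-4 - 1 - 1 + 8\right) + \frac{11}{40}\right)^{2} = \left(\frac{1}{2} \cdot 1 \cdot 2 + \frac{11}{40}\right)^{2} = \left(1 + \frac{11}{40}\right)^{2} = \left(\frac{51}{40}\right)^{2} = \frac{2601}{1600}$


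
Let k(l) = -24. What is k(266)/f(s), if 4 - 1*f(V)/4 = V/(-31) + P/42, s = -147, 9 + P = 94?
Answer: 7812/3601 ≈ 2.1694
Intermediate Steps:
P = 85 (P = -9 + 94 = 85)
f(V) = 166/21 + 4*V/31 (f(V) = 16 - 4*(V/(-31) + 85/42) = 16 - 4*(V*(-1/31) + 85*(1/42)) = 16 - 4*(-V/31 + 85/42) = 16 - 4*(85/42 - V/31) = 16 + (-170/21 + 4*V/31) = 166/21 + 4*V/31)
k(266)/f(s) = -24/(166/21 + (4/31)*(-147)) = -24/(166/21 - 588/31) = -24/(-7202/651) = -24*(-651/7202) = 7812/3601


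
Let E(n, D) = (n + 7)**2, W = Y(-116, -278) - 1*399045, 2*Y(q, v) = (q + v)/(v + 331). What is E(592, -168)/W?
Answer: -19016453/21149582 ≈ -0.89914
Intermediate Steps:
Y(q, v) = (q + v)/(2*(331 + v)) (Y(q, v) = ((q + v)/(v + 331))/2 = ((q + v)/(331 + v))/2 = (q + v)/(2*(331 + v)))
W = -21149582/53 (W = (-116 - 278)/(2*(331 - 278)) - 1*399045 = (1/2)*(-394)/53 - 399045 = (1/2)*(1/53)*(-394) - 399045 = -197/53 - 399045 = -21149582/53 ≈ -3.9905e+5)
E(n, D) = (7 + n)**2
E(592, -168)/W = (7 + 592)**2/(-21149582/53) = 599**2*(-53/21149582) = 358801*(-53/21149582) = -19016453/21149582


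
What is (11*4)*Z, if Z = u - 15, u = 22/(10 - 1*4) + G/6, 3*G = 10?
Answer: -4268/9 ≈ -474.22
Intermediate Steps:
G = 10/3 (G = (1/3)*10 = 10/3 ≈ 3.3333)
u = 38/9 (u = 22/(10 - 1*4) + (10/3)/6 = 22/(10 - 4) + (10/3)*(1/6) = 22/6 + 5/9 = 22*(1/6) + 5/9 = 11/3 + 5/9 = 38/9 ≈ 4.2222)
Z = -97/9 (Z = 38/9 - 15 = -97/9 ≈ -10.778)
(11*4)*Z = (11*4)*(-97/9) = 44*(-97/9) = -4268/9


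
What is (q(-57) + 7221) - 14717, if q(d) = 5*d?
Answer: -7781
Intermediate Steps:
(q(-57) + 7221) - 14717 = (5*(-57) + 7221) - 14717 = (-285 + 7221) - 14717 = 6936 - 14717 = -7781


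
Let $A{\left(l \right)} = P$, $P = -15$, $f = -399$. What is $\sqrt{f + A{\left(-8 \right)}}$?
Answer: $3 i \sqrt{46} \approx 20.347 i$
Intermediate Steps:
$A{\left(l \right)} = -15$
$\sqrt{f + A{\left(-8 \right)}} = \sqrt{-399 - 15} = \sqrt{-414} = 3 i \sqrt{46}$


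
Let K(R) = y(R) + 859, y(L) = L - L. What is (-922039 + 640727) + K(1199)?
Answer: -280453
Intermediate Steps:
y(L) = 0
K(R) = 859 (K(R) = 0 + 859 = 859)
(-922039 + 640727) + K(1199) = (-922039 + 640727) + 859 = -281312 + 859 = -280453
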